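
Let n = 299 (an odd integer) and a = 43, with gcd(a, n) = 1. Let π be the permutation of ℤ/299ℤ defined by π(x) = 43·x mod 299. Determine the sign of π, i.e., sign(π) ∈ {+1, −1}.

-1

Orbit of 256 under x↦43x: [256, 244, 27, 264, 289, 168, 48]… (length divides ord_299(43)).
π_43 has 8 disjoint cycles with lengths [66, 66, 66, 66, 22, 6, 6, 1] on {0,…,298}.
sign(π) = (−1)^{n − #cycles} = (−1)^{299−8} = (−1)^291 = -1.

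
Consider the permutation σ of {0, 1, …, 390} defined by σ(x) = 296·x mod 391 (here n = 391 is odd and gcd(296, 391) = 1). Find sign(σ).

+1

Trace 80: π^k(80) = [80, 220, 214, 2, 201, 64, 176] for k=0..6.
5 cycles of lengths [176, 176, 22, 16, 1].
sign(π) = (−1)^{n − #cycles} = (−1)^{391−5} = (−1)^386 = +1.
Zolotarev: (296|391) = +1, matching the cycle-count sign.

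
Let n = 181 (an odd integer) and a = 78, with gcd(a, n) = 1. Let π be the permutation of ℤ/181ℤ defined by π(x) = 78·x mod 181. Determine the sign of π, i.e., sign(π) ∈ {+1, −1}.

Trace 50: π^k(50) = [50, 99, 120, 129, 107, 20, 112] for k=0..6.
Decompose π into cycles: lengths [180, 1] (2 cycles, including the fixed point 0).
Σ(ℓ_i−1) = 181−2 = 179; sign = (−1)^179 = -1.
Zolotarev: (78|181) = -1, matching the cycle-count sign.

-1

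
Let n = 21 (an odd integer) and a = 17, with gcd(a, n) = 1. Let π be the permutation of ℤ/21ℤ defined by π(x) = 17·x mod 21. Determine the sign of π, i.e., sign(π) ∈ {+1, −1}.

+1

Orbit of 20 under x↦17x: [20, 4, 5, 1, 17, 16]… (length divides ord_21(17)).
π_17 has 5 disjoint cycles with lengths [6, 6, 6, 2, 1] on {0,…,20}.
n − c = 21 − 5 = 16; sign = (−1)^16 = +1.
Via Zolotarev, sign(π_{17}) = (17|21) = +1.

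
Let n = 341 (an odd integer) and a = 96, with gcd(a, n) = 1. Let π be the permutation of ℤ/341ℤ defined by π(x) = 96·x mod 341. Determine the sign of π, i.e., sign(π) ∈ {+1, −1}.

+1

Trace 303: π^k(303) = [303, 103, 340, 245, 332, 159, 260] for k=0..6.
Cycle type of π: 30×11 + 10 + 1; total 13 cycles.
341 − 13 = 328 transpositions; sign(π) = (−1)^328 = +1.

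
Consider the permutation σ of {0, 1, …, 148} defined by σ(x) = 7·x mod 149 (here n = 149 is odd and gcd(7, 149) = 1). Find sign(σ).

+1

Orbit of 132 under x↦7x: [132, 30, 61, 129, 9, 63, 143]… (length divides ord_149(7)).
Decompose π into cycles: lengths [74, 74, 1] (3 cycles, including the fixed point 0).
149 − 3 = 146 transpositions; sign(π) = (−1)^146 = +1.
The Jacobi symbol (7|149) = +1 (Zolotarev) agrees.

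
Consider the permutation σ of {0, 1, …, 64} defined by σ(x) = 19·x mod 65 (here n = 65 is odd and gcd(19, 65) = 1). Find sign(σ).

Orbit of 51 under x↦19x: [51, 59, 16, 44, 56, 24, 1]… (length divides ord_65(19)).
π_19 has 8 disjoint cycles with lengths [12, 12, 12, 12, 12, 2, 2, 1] on {0,…,64}.
Σ(ℓ_i−1) = 65−8 = 57; sign = (−1)^57 = -1.

-1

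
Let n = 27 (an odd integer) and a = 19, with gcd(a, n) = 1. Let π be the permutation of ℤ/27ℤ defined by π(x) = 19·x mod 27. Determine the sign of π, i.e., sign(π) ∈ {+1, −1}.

Orbit of 19 under x↦19x: [19, 10, 1]… (length divides ord_27(19)).
Cycle type of π: 3×6 + 1×9; total 15 cycles.
sign(π) = (−1)^{n − #cycles} = (−1)^{27−15} = (−1)^12 = +1.
The Jacobi symbol (19|27) = +1 (Zolotarev) agrees.

+1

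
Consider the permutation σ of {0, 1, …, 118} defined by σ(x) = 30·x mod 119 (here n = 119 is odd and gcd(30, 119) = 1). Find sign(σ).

Orbit of 72 under x↦30x: [72, 18, 64, 16, 4, 1, 30]… (length divides ord_119(30)).
Cycle type of π: 12×8 + 4×4 + 3×2 + 1; total 15 cycles.
Σ(ℓ_i−1) = 119−15 = 104; sign = (−1)^104 = +1.
Check: (30/119) = +1 by Zolotarev.

+1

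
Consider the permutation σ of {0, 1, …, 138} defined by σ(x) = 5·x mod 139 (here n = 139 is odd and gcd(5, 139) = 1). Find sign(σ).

Trace 77: π^k(77) = [77, 107, 118, 34, 31, 16, 80] for k=0..6.
π_5 has 3 disjoint cycles with lengths [69, 69, 1] on {0,…,138}.
Σ(ℓ_i−1) = 139−3 = 136; sign = (−1)^136 = +1.

+1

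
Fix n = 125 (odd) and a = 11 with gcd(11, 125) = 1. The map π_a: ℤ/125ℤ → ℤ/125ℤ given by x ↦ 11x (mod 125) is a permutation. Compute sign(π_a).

+1

Trace 86: π^k(86) = [86, 71, 31, 91, 1, 11, 121] for k=0..6.
Cycle type of π: 25×4 + 5×4 + 1×5; total 13 cycles.
Σ(ℓ_i−1) = 125−13 = 112; sign = (−1)^112 = +1.
Via Zolotarev, sign(π_{11}) = (11|125) = +1.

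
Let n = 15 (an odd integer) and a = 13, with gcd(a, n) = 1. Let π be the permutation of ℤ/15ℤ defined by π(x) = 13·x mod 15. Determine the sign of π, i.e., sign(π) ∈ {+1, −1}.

-1

Orbit of 13 under x↦13x: [13, 4, 7, 1]… (length divides ord_15(13)).
6 cycles of lengths [4, 4, 4, 1, 1, 1].
n − c = 15 − 6 = 9; sign = (−1)^9 = -1.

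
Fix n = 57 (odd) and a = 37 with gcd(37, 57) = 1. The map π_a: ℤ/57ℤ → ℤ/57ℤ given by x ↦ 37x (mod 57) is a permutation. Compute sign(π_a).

-1

Trace 1: π^k(1) = [1, 37] for k=0..1.
30 cycles of lengths [2, 2, 2, 2, 2, 2, 2, 2, 2, 2, 2, 2, 2, 2, 2, 2, 2, 2, 2, 2, 2, 2, 2, 2, 2, 2, 2, 1, 1, 1].
n − c = 57 − 30 = 27; sign = (−1)^27 = -1.
Zolotarev: (37|57) = -1, matching the cycle-count sign.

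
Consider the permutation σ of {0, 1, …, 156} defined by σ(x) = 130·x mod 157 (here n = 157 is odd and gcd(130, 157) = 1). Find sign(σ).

+1

Orbit of 16 under x↦130x: [16, 39, 46, 14, 93, 1, 130]… (length divides ord_157(130)).
Cycle lengths of π_130 on ℤ/157ℤ: [13, 13, 13, 13, 13, 13, 13, 13, 13, 13, 13, 13, 1]; 13 cycles in total.
Σ(ℓ_i−1) = 157−13 = 144; sign = (−1)^144 = +1.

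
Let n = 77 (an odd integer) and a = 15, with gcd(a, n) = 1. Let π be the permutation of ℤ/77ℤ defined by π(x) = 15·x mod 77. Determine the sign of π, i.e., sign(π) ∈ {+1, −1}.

Trace 64: π^k(64) = [64, 36, 1, 15, 71] for k=0..4.
Decompose π into cycles: lengths [5, 5, 5, 5, 5, 5, 5, 5, 5, 5, 5, 5, 5, 5, 1, 1, 1, 1, 1, 1, 1] (21 cycles, including the fixed point 0).
Σ(ℓ_i−1) = 77−21 = 56; sign = (−1)^56 = +1.
The Jacobi symbol (15|77) = +1 (Zolotarev) agrees.

+1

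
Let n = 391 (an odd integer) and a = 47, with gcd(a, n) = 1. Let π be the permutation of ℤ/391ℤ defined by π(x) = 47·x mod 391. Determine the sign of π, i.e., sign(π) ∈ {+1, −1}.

+1

Start at x=1: 1 → 47 → 254 → 208 → 1 (one orbit).
Decompose π into cycles: lengths [4, 4, 4, 4, 4, 4, 4, 4, 4, 4, 4, 4, 4, 4, 4, 4, 4, 4, 4, 4, 4, 4, 4, 4, 4, 4, 4, 4, 4, 4, 4, 4, 4, 4, 4, 4, 4, 4, 4, 4, 4, 4, 4, 4, 4, 4, 4, 4, 4, 4, 4, 4, 4, 4, 4, 4, 4, 4, 4, 4, 4, 4, 4, 4, 4, 4, 4, 4, 4, 4, 4, 4, 4, 4, 4, 4, 4, 4, 4, 4, 4, 4, 4, 4, 4, 4, 4, 4, 4, 4, 4, 4, 1, 1, 1, 1, 1, 1, 1, 1, 1, 1, 1, 1, 1, 1, 1, 1, 1, 1, 1, 1, 1, 1, 1] (115 cycles, including the fixed point 0).
391 − 115 = 276 transpositions; sign(π) = (−1)^276 = +1.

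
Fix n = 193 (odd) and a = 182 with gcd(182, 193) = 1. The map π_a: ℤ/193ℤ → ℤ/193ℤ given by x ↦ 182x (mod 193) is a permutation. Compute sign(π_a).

Trace 151: π^k(151) = [151, 76, 129, 125, 169, 71, 184] for k=0..6.
π_182 has 4 disjoint cycles with lengths [64, 64, 64, 1] on {0,…,192}.
With 4 cycles on 193 points, sign = (−1)^{193−4} = -1.
Zolotarev: (182|193) = -1, matching the cycle-count sign.

-1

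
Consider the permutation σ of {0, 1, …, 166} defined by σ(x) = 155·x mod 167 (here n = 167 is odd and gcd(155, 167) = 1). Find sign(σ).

Start at x=152: 152 → 13 → 11 → 35 → 81 → 30 → 141 → … (one orbit).
Cycle type of π: 166 + 1; total 2 cycles.
With 2 cycles on 167 points, sign = (−1)^{167−2} = -1.
Via Zolotarev, sign(π_{155}) = (155|167) = -1.

-1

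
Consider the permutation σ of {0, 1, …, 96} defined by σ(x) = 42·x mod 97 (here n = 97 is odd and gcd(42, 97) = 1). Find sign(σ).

-1

Trace 79: π^k(79) = [79, 20, 64, 69, 85, 78, 75] for k=0..6.
Cycle type of π: 32×3 + 1; total 4 cycles.
With 4 cycles on 97 points, sign = (−1)^{97−4} = -1.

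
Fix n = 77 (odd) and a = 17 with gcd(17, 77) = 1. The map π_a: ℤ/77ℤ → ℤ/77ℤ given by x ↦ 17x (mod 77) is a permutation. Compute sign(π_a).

Start at x=76: 76 → 60 → 19 → 15 → 24 → 23 → 6 → … (one orbit).
The orbit structure of x ↦ 17x mod 77: 5 orbits of sizes [30, 30, 10, 6, 1].
With 5 cycles on 77 points, sign = (−1)^{77−5} = +1.
Zolotarev: (17|77) = +1, matching the cycle-count sign.

+1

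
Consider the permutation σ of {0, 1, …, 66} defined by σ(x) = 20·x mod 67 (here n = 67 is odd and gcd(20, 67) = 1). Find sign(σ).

-1

Orbit of 7 under x↦20x: [7, 6, 53, 55, 28, 24, 11]… (length divides ord_67(20)).
The orbit structure of x ↦ 20x mod 67: 2 orbits of sizes [66, 1].
n − c = 67 − 2 = 65; sign = (−1)^65 = -1.
Zolotarev: (20|67) = -1, matching the cycle-count sign.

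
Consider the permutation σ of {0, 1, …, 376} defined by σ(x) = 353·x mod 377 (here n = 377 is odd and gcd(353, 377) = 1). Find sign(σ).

-1

Orbit of 158 under x↦353x: [158, 355, 151, 146, 266, 25, 154]… (length divides ord_377(353)).
Cycle lengths of π_353 on ℤ/377ℤ: [84, 84, 84, 84, 14, 14, 12, 1]; 8 cycles in total.
377 − 8 = 369 transpositions; sign(π) = (−1)^369 = -1.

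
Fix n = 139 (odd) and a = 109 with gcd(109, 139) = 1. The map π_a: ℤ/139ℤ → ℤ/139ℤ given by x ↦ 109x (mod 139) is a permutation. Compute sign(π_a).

Trace 76: π^k(76) = [76, 83, 12, 57, 97, 9, 8] for k=0..6.
Cycle lengths of π_109 on ℤ/139ℤ: [138, 1]; 2 cycles in total.
With 2 cycles on 139 points, sign = (−1)^{139−2} = -1.
(109|139)_J = -1 (Zolotarev's lemma cross-check).

-1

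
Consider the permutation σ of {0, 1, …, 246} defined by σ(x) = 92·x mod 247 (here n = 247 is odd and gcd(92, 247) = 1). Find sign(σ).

+1

Start at x=66: 66 → 144 → 157 → 118 → 235 → 131 → 196 → … (one orbit).
Cycle lengths of π_92 on ℤ/247ℤ: [9, 9, 9, 9, 9, 9, 9, 9, 9, 9, 9, 9, 9, 9, 9, 9, 9, 9, 9, 9, 9, 9, 9, 9, 9, 9, 1, 1, 1, 1, 1, 1, 1, 1, 1, 1, 1, 1, 1]; 39 cycles in total.
39 cycles on 247: each ℓ→(−1)^(ℓ−1), product (−1)^208 = +1.
(92|247)_J = +1 (Zolotarev's lemma cross-check).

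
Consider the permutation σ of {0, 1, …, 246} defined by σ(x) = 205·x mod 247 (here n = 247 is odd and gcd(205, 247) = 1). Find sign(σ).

Start at x=205: 205 → 35 → 12 → 237 → 173 → 144 → 127 → … (one orbit).
16 cycles of lengths [18, 18, 18, 18, 18, 18, 18, 18, 18, 18, 18, 18, 18, 6, 6, 1].
247 − 16 = 231 transpositions; sign(π) = (−1)^231 = -1.

-1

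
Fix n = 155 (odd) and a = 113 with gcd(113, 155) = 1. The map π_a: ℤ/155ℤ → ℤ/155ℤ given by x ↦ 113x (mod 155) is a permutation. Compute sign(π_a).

-1

Orbit of 67 under x↦113x: [67, 131, 78, 134, 107, 1, 113]… (length divides ord_155(113)).
The orbit structure of x ↦ 113x mod 155: 6 orbits of sizes [60, 60, 15, 15, 4, 1].
sign(π) = (−1)^{n − #cycles} = (−1)^{155−6} = (−1)^149 = -1.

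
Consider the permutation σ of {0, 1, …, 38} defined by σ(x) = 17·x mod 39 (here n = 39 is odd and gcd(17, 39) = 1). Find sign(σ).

-1

Trace 1: π^k(1) = [1, 17, 16, 38, 22, 23] for k=0..5.
The orbit structure of x ↦ 17x mod 39: 8 orbits of sizes [6, 6, 6, 6, 6, 6, 2, 1].
Σ(ℓ_i−1) = 39−8 = 31; sign = (−1)^31 = -1.
(17|39)_J = -1 (Zolotarev's lemma cross-check).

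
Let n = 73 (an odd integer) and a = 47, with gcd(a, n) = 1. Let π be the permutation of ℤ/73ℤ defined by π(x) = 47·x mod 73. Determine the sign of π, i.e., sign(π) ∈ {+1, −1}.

-1

Orbit of 28 under x↦47x: [28, 2, 21, 38, 34, 65, 62]… (length divides ord_73(47)).
π_47 has 2 disjoint cycles with lengths [72, 1] on {0,…,72}.
With 2 cycles on 73 points, sign = (−1)^{73−2} = -1.
Check: (47/73) = -1 by Zolotarev.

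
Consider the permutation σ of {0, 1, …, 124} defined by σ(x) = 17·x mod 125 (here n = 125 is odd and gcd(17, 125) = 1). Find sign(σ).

-1

Trace 63: π^k(63) = [63, 71, 82, 19, 73, 116, 97] for k=0..6.
Decompose π into cycles: lengths [100, 20, 4, 1] (4 cycles, including the fixed point 0).
125 − 4 = 121 transpositions; sign(π) = (−1)^121 = -1.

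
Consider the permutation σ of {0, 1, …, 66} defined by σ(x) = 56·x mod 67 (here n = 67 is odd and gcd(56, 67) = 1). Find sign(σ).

Trace 35: π^k(35) = [35, 17, 14, 47, 19, 59, 21] for k=0..6.
3 cycles of lengths [33, 33, 1].
With 3 cycles on 67 points, sign = (−1)^{67−3} = +1.
Zolotarev: (56|67) = +1, matching the cycle-count sign.

+1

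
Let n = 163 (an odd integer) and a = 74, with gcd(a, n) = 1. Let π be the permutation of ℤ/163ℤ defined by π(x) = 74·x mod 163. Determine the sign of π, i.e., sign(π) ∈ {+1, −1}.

Trace 131: π^k(131) = [131, 77, 156, 134, 136, 121, 152] for k=0..6.
Cycle lengths of π_74 on ℤ/163ℤ: [81, 81, 1]; 3 cycles in total.
163 − 3 = 160 transpositions; sign(π) = (−1)^160 = +1.
The Jacobi symbol (74|163) = +1 (Zolotarev) agrees.

+1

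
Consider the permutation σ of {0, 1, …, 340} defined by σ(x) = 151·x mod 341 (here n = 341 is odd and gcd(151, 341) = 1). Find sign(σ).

Trace 70: π^k(70) = [70, 340, 190, 46, 126, 271, 1] for k=0..6.
The orbit structure of x ↦ 151x mod 341: 35 orbits of sizes [10, 10, 10, 10, 10, 10, 10, 10, 10, 10, 10, 10, 10, 10, 10, 10, 10, 10, 10, 10, 10, 10, 10, 10, 10, 10, 10, 10, 10, 10, 10, 10, 10, 10, 1].
341 − 35 = 306 transpositions; sign(π) = (−1)^306 = +1.
(151|341)_J = +1 (Zolotarev's lemma cross-check).

+1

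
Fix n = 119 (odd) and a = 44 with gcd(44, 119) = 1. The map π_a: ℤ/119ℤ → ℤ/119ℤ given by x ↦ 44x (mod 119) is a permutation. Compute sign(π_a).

Start at x=72: 72 → 74 → 43 → 107 → 67 → 92 → 2 → … (one orbit).
6 cycles of lengths [48, 48, 16, 3, 3, 1].
With 6 cycles on 119 points, sign = (−1)^{119−6} = -1.

-1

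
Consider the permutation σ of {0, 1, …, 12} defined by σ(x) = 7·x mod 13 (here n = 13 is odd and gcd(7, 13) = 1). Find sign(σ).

Orbit of 7 under x↦7x: [7, 10, 5, 9, 11, 12, 6]… (length divides ord_13(7)).
Decompose π into cycles: lengths [12, 1] (2 cycles, including the fixed point 0).
With 2 cycles on 13 points, sign = (−1)^{13−2} = -1.
(7|13)_J = -1 (Zolotarev's lemma cross-check).

-1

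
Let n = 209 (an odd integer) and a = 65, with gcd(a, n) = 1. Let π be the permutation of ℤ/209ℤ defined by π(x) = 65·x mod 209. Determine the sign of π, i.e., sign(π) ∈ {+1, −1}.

+1

Start at x=65: 65 → 45 → 208 → 144 → 164 → 1 → 65 (one orbit).
Cycle type of π: 6×33 + 2×5 + 1; total 39 cycles.
n − c = 209 − 39 = 170; sign = (−1)^170 = +1.
The Jacobi symbol (65|209) = +1 (Zolotarev) agrees.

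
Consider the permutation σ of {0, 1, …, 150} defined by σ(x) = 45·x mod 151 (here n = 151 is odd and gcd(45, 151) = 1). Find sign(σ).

Start at x=76: 76 → 98 → 31 → 36 → 110 → 118 → 25 → … (one orbit).
The orbit structure of x ↦ 45x mod 151: 3 orbits of sizes [75, 75, 1].
With 3 cycles on 151 points, sign = (−1)^{151−3} = +1.

+1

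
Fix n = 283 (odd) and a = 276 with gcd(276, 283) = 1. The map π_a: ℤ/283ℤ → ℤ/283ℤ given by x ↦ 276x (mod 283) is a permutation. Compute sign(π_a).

Trace 230: π^k(230) = [230, 88, 233, 67, 97, 170, 225] for k=0..6.
The orbit structure of x ↦ 276x mod 283: 2 orbits of sizes [282, 1].
Σ(ℓ_i−1) = 283−2 = 281; sign = (−1)^281 = -1.

-1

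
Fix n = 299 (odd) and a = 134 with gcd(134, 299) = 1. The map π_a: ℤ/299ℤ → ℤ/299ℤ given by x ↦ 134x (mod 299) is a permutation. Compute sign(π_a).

-1

Start at x=168: 168 → 87 → 296 → 196 → 251 → 146 → 129 → … (one orbit).
8 cycles of lengths [66, 66, 66, 66, 22, 6, 6, 1].
8 cycles on 299: each ℓ→(−1)^(ℓ−1), product (−1)^291 = -1.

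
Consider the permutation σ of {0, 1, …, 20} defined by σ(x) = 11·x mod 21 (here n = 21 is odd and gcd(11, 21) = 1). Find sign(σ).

-1

Start at x=4: 4 → 2 → 1 → 11 → 16 → 8 → 4 (one orbit).
The orbit structure of x ↦ 11x mod 21: 6 orbits of sizes [6, 6, 3, 3, 2, 1].
sign(π) = (−1)^{n − #cycles} = (−1)^{21−6} = (−1)^15 = -1.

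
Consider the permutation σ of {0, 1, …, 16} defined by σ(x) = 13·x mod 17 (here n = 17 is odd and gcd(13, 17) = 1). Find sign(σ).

+1

Orbit of 4 under x↦13x: [4, 1, 13, 16]… (length divides ord_17(13)).
Cycle type of π: 4×4 + 1; total 5 cycles.
Σ(ℓ_i−1) = 17−5 = 12; sign = (−1)^12 = +1.
Zolotarev: (13|17) = +1, matching the cycle-count sign.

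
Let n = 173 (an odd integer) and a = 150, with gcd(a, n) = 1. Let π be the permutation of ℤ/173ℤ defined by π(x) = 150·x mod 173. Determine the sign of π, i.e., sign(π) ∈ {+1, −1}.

Orbit of 83 under x↦150x: [83, 167, 138, 113, 169, 92, 133]… (length divides ord_173(150)).
Cycle type of π: 86×2 + 1; total 3 cycles.
With 3 cycles on 173 points, sign = (−1)^{173−3} = +1.

+1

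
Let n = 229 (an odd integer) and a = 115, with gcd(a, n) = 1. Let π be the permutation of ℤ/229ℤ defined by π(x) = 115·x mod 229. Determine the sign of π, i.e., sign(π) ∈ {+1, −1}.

-1

Start at x=52: 52 → 26 → 13 → 121 → 175 → 202 → 101 → … (one orbit).
4 cycles of lengths [76, 76, 76, 1].
n − c = 229 − 4 = 225; sign = (−1)^225 = -1.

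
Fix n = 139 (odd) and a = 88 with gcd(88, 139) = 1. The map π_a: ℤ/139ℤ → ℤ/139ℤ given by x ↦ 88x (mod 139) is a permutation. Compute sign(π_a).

-1

Trace 19: π^k(19) = [19, 4, 74, 118, 98, 6, 111] for k=0..6.
2 cycles of lengths [138, 1].
sign(π) = (−1)^{n − #cycles} = (−1)^{139−2} = (−1)^137 = -1.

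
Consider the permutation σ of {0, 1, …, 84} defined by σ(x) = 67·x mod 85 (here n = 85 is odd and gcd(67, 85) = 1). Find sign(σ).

-1

Start at x=1: 1 → 67 → 69 → 33 → 1 (one orbit).
Cycle lengths of π_67 on ℤ/85ℤ: [4, 4, 4, 4, 4, 4, 4, 4, 4, 4, 4, 4, 4, 4, 4, 4, 4, 2, 2, 2, 2, 2, 2, 2, 2, 1]; 26 cycles in total.
85 − 26 = 59 transpositions; sign(π) = (−1)^59 = -1.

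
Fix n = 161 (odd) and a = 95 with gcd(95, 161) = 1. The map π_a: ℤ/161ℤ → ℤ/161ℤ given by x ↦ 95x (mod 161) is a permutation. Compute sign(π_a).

+1

Trace 9: π^k(9) = [9, 50, 81, 128, 85, 25, 121] for k=0..6.
Cycle type of π: 33×4 + 11×2 + 3×2 + 1; total 9 cycles.
n − c = 161 − 9 = 152; sign = (−1)^152 = +1.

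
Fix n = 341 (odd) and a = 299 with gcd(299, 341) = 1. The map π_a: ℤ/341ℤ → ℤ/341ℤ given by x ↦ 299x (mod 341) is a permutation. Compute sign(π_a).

-1

Start at x=157: 157 → 226 → 56 → 35 → 235 → 19 → 225 → … (one orbit).
Cycle lengths of π_299 on ℤ/341ℤ: [30, 30, 30, 30, 30, 30, 30, 30, 30, 30, 15, 15, 10, 1]; 14 cycles in total.
With 14 cycles on 341 points, sign = (−1)^{341−14} = -1.
(299|341)_J = -1 (Zolotarev's lemma cross-check).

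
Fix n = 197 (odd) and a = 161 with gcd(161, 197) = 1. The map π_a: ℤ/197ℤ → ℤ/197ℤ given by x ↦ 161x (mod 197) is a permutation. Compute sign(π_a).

+1

Orbit of 114 under x↦161x: [114, 33, 191, 19, 104, 196, 36]… (length divides ord_197(161)).
15 cycles of lengths [14, 14, 14, 14, 14, 14, 14, 14, 14, 14, 14, 14, 14, 14, 1].
n − c = 197 − 15 = 182; sign = (−1)^182 = +1.
The Jacobi symbol (161|197) = +1 (Zolotarev) agrees.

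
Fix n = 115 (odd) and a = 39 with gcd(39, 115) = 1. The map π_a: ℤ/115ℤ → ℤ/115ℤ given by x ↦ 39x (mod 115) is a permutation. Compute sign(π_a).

+1

Start at x=39: 39 → 26 → 94 → 101 → 29 → 96 → 64 → … (one orbit).
Cycle type of π: 22×4 + 11×2 + 2×2 + 1; total 9 cycles.
115 − 9 = 106 transpositions; sign(π) = (−1)^106 = +1.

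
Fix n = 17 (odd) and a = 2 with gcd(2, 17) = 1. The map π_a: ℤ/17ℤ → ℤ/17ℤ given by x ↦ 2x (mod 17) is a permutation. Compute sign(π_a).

Start at x=16: 16 → 15 → 13 → 9 → 1 → 2 → 4 → … (one orbit).
3 cycles of lengths [8, 8, 1].
Σ(ℓ_i−1) = 17−3 = 14; sign = (−1)^14 = +1.
Via Zolotarev, sign(π_{2}) = (2|17) = +1.

+1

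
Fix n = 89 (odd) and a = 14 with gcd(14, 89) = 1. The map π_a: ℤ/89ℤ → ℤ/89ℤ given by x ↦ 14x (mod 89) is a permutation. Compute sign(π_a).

Orbit of 87 under x↦14x: [87, 61, 53, 30, 64, 6, 84]… (length divides ord_89(14)).
Cycle type of π: 88 + 1; total 2 cycles.
89 − 2 = 87 transpositions; sign(π) = (−1)^87 = -1.

-1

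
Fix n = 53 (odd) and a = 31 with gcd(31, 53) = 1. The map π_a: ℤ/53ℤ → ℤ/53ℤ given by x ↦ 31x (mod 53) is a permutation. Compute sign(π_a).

Start at x=7: 7 → 5 → 49 → 35 → 25 → 33 → 16 → … (one orbit).
Cycle lengths of π_31 on ℤ/53ℤ: [52, 1]; 2 cycles in total.
sign(π) = (−1)^{n − #cycles} = (−1)^{53−2} = (−1)^51 = -1.
(31|53)_J = -1 (Zolotarev's lemma cross-check).

-1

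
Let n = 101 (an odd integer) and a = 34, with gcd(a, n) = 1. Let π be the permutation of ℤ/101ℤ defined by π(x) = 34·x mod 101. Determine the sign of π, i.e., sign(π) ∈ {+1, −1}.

-1

Trace 68: π^k(68) = [68, 90, 30, 10, 37, 46, 49] for k=0..6.
The orbit structure of x ↦ 34x mod 101: 2 orbits of sizes [100, 1].
With 2 cycles on 101 points, sign = (−1)^{101−2} = -1.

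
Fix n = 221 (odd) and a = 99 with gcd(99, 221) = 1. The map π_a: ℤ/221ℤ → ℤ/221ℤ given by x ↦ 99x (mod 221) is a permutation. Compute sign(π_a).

Orbit of 155 under x↦99x: [155, 96, 1, 99, 77, 109, 183]… (length divides ord_221(99)).
Cycle lengths of π_99 on ℤ/221ℤ: [16, 16, 16, 16, 16, 16, 16, 16, 16, 16, 16, 16, 16, 4, 4, 4, 1]; 17 cycles in total.
17 cycles on 221: each ℓ→(−1)^(ℓ−1), product (−1)^204 = +1.

+1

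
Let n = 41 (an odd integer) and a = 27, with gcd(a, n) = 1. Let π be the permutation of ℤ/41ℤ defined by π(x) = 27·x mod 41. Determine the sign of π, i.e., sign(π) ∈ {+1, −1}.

-1

Orbit of 27 under x↦27x: [27, 32, 3, 40, 14, 9, 38]… (length divides ord_41(27)).
Cycle lengths of π_27 on ℤ/41ℤ: [8, 8, 8, 8, 8, 1]; 6 cycles in total.
With 6 cycles on 41 points, sign = (−1)^{41−6} = -1.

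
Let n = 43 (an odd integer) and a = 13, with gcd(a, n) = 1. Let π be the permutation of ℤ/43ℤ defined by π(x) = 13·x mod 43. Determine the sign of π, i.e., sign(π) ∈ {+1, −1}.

Start at x=31: 31 → 16 → 36 → 38 → 21 → 15 → 23 → … (one orbit).
Cycle lengths of π_13 on ℤ/43ℤ: [21, 21, 1]; 3 cycles in total.
Σ(ℓ_i−1) = 43−3 = 40; sign = (−1)^40 = +1.

+1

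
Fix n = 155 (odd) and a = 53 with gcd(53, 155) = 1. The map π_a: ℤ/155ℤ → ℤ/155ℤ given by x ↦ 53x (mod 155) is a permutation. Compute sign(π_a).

+1

Trace 121: π^k(121) = [121, 58, 129, 17, 126, 13, 69] for k=0..6.
Cycle type of π: 60×2 + 30 + 4 + 1; total 5 cycles.
With 5 cycles on 155 points, sign = (−1)^{155−5} = +1.
The Jacobi symbol (53|155) = +1 (Zolotarev) agrees.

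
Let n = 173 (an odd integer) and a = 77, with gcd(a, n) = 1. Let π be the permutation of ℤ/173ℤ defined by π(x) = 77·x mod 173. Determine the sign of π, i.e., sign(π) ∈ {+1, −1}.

Trace 88: π^k(88) = [88, 29, 157, 152, 113, 51, 121] for k=0..6.
Cycle type of π: 86×2 + 1; total 3 cycles.
n − c = 173 − 3 = 170; sign = (−1)^170 = +1.
(77|173)_J = +1 (Zolotarev's lemma cross-check).

+1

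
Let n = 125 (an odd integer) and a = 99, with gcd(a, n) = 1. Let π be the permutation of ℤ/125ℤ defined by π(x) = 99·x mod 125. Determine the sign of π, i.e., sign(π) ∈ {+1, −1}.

Trace 76: π^k(76) = [76, 24, 1, 99, 51, 49, 101] for k=0..6.
23 cycles of lengths [10, 10, 10, 10, 10, 10, 10, 10, 10, 10, 2, 2, 2, 2, 2, 2, 2, 2, 2, 2, 2, 2, 1].
125 − 23 = 102 transpositions; sign(π) = (−1)^102 = +1.

+1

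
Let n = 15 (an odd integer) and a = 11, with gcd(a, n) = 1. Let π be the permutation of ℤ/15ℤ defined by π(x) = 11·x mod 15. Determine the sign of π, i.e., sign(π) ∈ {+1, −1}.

Orbit of 1 under x↦11x: [1, 11]… (length divides ord_15(11)).
The orbit structure of x ↦ 11x mod 15: 10 orbits of sizes [2, 2, 2, 2, 2, 1, 1, 1, 1, 1].
sign(π) = (−1)^{n − #cycles} = (−1)^{15−10} = (−1)^5 = -1.
Via Zolotarev, sign(π_{11}) = (11|15) = -1.

-1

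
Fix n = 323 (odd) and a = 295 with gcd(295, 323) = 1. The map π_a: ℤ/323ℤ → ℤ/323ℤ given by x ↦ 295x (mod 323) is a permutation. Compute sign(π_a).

Trace 178: π^k(178) = [178, 184, 16, 198, 270, 192, 115] for k=0..6.
The orbit structure of x ↦ 295x mod 323: 5 orbits of sizes [144, 144, 18, 16, 1].
323 − 5 = 318 transpositions; sign(π) = (−1)^318 = +1.
Via Zolotarev, sign(π_{295}) = (295|323) = +1.

+1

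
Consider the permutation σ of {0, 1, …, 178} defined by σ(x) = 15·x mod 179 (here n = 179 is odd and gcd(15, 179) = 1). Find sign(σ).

+1

Start at x=121: 121 → 25 → 17 → 76 → 66 → 95 → 172 → … (one orbit).
Cycle lengths of π_15 on ℤ/179ℤ: [89, 89, 1]; 3 cycles in total.
3 cycles on 179: each ℓ→(−1)^(ℓ−1), product (−1)^176 = +1.
Zolotarev: (15|179) = +1, matching the cycle-count sign.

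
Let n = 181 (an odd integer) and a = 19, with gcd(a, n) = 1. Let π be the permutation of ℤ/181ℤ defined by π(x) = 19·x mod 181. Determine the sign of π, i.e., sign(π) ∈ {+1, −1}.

Orbit of 19 under x↦19x: [19, 180, 162, 1]… (length divides ord_181(19)).
46 cycles of lengths [4, 4, 4, 4, 4, 4, 4, 4, 4, 4, 4, 4, 4, 4, 4, 4, 4, 4, 4, 4, 4, 4, 4, 4, 4, 4, 4, 4, 4, 4, 4, 4, 4, 4, 4, 4, 4, 4, 4, 4, 4, 4, 4, 4, 4, 1].
sign(π) = (−1)^{n − #cycles} = (−1)^{181−46} = (−1)^135 = -1.

-1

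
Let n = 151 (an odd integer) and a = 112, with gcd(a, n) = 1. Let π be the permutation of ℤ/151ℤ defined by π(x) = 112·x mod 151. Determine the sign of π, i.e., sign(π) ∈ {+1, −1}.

-1

Orbit of 66 under x↦112x: [66, 144, 122, 74, 134, 59, 115]… (length divides ord_151(112)).
The orbit structure of x ↦ 112x mod 151: 2 orbits of sizes [150, 1].
151 − 2 = 149 transpositions; sign(π) = (−1)^149 = -1.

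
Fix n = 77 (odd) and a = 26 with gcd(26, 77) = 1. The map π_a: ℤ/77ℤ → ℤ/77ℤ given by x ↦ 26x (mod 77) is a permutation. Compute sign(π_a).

-1

Start at x=23: 23 → 59 → 71 → 75 → 25 → 34 → 37 → … (one orbit).
Cycle lengths of π_26 on ℤ/77ℤ: [30, 30, 6, 5, 5, 1]; 6 cycles in total.
n − c = 77 − 6 = 71; sign = (−1)^71 = -1.
Check: (26/77) = -1 by Zolotarev.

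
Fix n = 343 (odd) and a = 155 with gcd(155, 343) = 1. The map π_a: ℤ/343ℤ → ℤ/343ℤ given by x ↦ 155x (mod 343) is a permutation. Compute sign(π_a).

Orbit of 309 under x↦155x: [309, 218, 176, 183, 239, 1, 155]… (length divides ord_343(155)).
π_155 has 19 disjoint cycles with lengths [49, 49, 49, 49, 49, 49, 7, 7, 7, 7, 7, 7, 1, 1, 1, 1, 1, 1, 1] on {0,…,342}.
Σ(ℓ_i−1) = 343−19 = 324; sign = (−1)^324 = +1.
The Jacobi symbol (155|343) = +1 (Zolotarev) agrees.

+1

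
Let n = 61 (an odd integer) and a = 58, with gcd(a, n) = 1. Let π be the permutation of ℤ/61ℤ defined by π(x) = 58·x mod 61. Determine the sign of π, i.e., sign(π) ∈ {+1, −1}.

Trace 58: π^k(58) = [58, 9, 34, 20, 1] for k=0..4.
Decompose π into cycles: lengths [5, 5, 5, 5, 5, 5, 5, 5, 5, 5, 5, 5, 1] (13 cycles, including the fixed point 0).
With 13 cycles on 61 points, sign = (−1)^{61−13} = +1.

+1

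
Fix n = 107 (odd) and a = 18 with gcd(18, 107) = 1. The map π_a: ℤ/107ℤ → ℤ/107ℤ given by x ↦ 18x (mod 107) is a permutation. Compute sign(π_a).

-1

Orbit of 70 under x↦18x: [70, 83, 103, 35, 95, 105, 71]… (length divides ord_107(18)).
Decompose π into cycles: lengths [106, 1] (2 cycles, including the fixed point 0).
107 − 2 = 105 transpositions; sign(π) = (−1)^105 = -1.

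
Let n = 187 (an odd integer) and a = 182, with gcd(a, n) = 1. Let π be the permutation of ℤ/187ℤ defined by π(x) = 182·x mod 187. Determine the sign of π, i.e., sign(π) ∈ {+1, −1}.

+1

Trace 79: π^k(79) = [79, 166, 105, 36, 7, 152, 175] for k=0..6.
Cycle type of π: 80×2 + 16 + 10 + 1; total 5 cycles.
With 5 cycles on 187 points, sign = (−1)^{187−5} = +1.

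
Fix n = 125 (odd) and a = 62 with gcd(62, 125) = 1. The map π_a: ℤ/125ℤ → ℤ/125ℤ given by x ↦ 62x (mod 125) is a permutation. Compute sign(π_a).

-1

Trace 19: π^k(19) = [19, 53, 36, 107, 9, 58, 96] for k=0..6.
Decompose π into cycles: lengths [100, 20, 4, 1] (4 cycles, including the fixed point 0).
With 4 cycles on 125 points, sign = (−1)^{125−4} = -1.
Check: (62/125) = -1 by Zolotarev.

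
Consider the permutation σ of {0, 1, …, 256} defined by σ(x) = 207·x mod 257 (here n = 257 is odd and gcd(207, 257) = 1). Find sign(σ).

Orbit of 213 under x↦207x: [213, 144, 253, 200, 23, 135, 189]… (length divides ord_257(207)).
Decompose π into cycles: lengths [128, 128, 1] (3 cycles, including the fixed point 0).
With 3 cycles on 257 points, sign = (−1)^{257−3} = +1.
Via Zolotarev, sign(π_{207}) = (207|257) = +1.

+1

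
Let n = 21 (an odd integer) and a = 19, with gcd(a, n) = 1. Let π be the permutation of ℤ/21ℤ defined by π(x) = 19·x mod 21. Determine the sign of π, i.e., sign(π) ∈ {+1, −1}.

Trace 4: π^k(4) = [4, 13, 16, 10, 1, 19] for k=0..5.
6 cycles of lengths [6, 6, 6, 1, 1, 1].
6 cycles on 21: each ℓ→(−1)^(ℓ−1), product (−1)^15 = -1.

-1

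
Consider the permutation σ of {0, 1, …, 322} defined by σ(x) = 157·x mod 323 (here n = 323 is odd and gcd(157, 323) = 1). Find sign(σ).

+1

Trace 254: π^k(254) = [254, 149, 137, 191, 271, 234, 239] for k=0..6.
15 cycles of lengths [36, 36, 36, 36, 36, 36, 36, 36, 9, 9, 4, 4, 4, 4, 1].
With 15 cycles on 323 points, sign = (−1)^{323−15} = +1.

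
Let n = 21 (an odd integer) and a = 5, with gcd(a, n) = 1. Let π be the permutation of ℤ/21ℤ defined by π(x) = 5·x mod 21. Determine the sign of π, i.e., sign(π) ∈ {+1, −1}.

Orbit of 17 under x↦5x: [17, 1, 5, 4, 20, 16]… (length divides ord_21(5)).
5 cycles of lengths [6, 6, 6, 2, 1].
Σ(ℓ_i−1) = 21−5 = 16; sign = (−1)^16 = +1.

+1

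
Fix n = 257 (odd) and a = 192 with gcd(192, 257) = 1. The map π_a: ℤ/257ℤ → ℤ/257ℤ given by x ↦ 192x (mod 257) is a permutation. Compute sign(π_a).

-1

Orbit of 250 under x↦192x: [250, 198, 237, 15, 53, 153, 78]… (length divides ord_257(192)).
Decompose π into cycles: lengths [256, 1] (2 cycles, including the fixed point 0).
257 − 2 = 255 transpositions; sign(π) = (−1)^255 = -1.
The Jacobi symbol (192|257) = -1 (Zolotarev) agrees.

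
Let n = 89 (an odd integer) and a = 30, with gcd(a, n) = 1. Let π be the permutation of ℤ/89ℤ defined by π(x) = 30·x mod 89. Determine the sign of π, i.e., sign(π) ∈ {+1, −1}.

Trace 87: π^k(87) = [87, 29, 69, 23, 67, 52, 47] for k=0..6.
π_30 has 2 disjoint cycles with lengths [88, 1] on {0,…,88}.
With 2 cycles on 89 points, sign = (−1)^{89−2} = -1.

-1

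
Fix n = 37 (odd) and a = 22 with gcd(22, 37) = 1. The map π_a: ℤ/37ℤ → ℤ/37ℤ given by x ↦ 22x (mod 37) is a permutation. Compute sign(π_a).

-1

Trace 5: π^k(5) = [5, 36, 15, 34, 8, 28, 24] for k=0..6.
π_22 has 2 disjoint cycles with lengths [36, 1] on {0,…,36}.
37 − 2 = 35 transpositions; sign(π) = (−1)^35 = -1.
(22|37)_J = -1 (Zolotarev's lemma cross-check).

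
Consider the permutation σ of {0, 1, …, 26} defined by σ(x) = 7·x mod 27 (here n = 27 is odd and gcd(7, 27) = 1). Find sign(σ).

+1

Orbit of 22 under x↦7x: [22, 19, 25, 13, 10, 16, 4]… (length divides ord_27(7)).
Cycle type of π: 9×2 + 3×2 + 1×3; total 7 cycles.
27 − 7 = 20 transpositions; sign(π) = (−1)^20 = +1.
Via Zolotarev, sign(π_{7}) = (7|27) = +1.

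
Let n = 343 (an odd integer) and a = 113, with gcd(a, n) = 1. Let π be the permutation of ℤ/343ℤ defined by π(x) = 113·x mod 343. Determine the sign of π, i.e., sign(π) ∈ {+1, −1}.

+1

Orbit of 1 under x↦113x: [1, 113, 78, 239, 253, 120, 183]… (length divides ord_343(113)).
π_113 has 19 disjoint cycles with lengths [49, 49, 49, 49, 49, 49, 7, 7, 7, 7, 7, 7, 1, 1, 1, 1, 1, 1, 1] on {0,…,342}.
19 cycles on 343: each ℓ→(−1)^(ℓ−1), product (−1)^324 = +1.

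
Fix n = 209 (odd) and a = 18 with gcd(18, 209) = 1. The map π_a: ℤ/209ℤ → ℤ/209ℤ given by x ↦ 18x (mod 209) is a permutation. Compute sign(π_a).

Start at x=1: 1 → 18 → 115 → 189 → 58 → 208 → 191 → … (one orbit).
Decompose π into cycles: lengths [10, 10, 10, 10, 10, 10, 10, 10, 10, 10, 10, 10, 10, 10, 10, 10, 10, 10, 10, 2, 2, 2, 2, 2, 2, 2, 2, 2, 1] (29 cycles, including the fixed point 0).
Σ(ℓ_i−1) = 209−29 = 180; sign = (−1)^180 = +1.

+1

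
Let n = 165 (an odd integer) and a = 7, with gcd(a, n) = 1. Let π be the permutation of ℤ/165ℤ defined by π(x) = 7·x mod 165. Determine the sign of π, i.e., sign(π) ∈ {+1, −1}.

Trace 16: π^k(16) = [16, 112, 124, 43, 136, 127, 64] for k=0..6.
π_7 has 15 disjoint cycles with lengths [20, 20, 20, 20, 20, 20, 10, 10, 10, 4, 4, 4, 1, 1, 1] on {0,…,164}.
n − c = 165 − 15 = 150; sign = (−1)^150 = +1.

+1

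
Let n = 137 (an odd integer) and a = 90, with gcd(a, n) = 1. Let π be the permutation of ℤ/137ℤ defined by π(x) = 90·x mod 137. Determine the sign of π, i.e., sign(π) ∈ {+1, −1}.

-1

Start at x=135: 135 → 94 → 103 → 91 → 107 → 40 → 38 → … (one orbit).
2 cycles of lengths [136, 1].
2 cycles on 137: each ℓ→(−1)^(ℓ−1), product (−1)^135 = -1.
(90|137)_J = -1 (Zolotarev's lemma cross-check).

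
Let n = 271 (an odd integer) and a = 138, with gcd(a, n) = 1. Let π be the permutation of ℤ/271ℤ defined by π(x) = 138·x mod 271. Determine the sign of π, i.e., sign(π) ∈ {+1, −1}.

Start at x=16: 16 → 40 → 100 → 250 → 83 → 72 → 180 → … (one orbit).
Decompose π into cycles: lengths [135, 135, 1] (3 cycles, including the fixed point 0).
3 cycles on 271: each ℓ→(−1)^(ℓ−1), product (−1)^268 = +1.
Via Zolotarev, sign(π_{138}) = (138|271) = +1.

+1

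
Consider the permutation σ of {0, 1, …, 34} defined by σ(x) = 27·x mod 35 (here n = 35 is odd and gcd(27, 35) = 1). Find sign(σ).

Trace 1: π^k(1) = [1, 27, 29, 13] for k=0..3.
11 cycles of lengths [4, 4, 4, 4, 4, 4, 4, 2, 2, 2, 1].
Σ(ℓ_i−1) = 35−11 = 24; sign = (−1)^24 = +1.
Check: (27/35) = +1 by Zolotarev.

+1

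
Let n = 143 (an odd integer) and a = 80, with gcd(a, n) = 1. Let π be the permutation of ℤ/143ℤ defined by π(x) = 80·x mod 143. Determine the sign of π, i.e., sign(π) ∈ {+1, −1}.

-1

Trace 14: π^k(14) = [14, 119, 82, 125, 133, 58, 64] for k=0..6.
The orbit structure of x ↦ 80x mod 143: 6 orbits of sizes [60, 60, 12, 5, 5, 1].
sign(π) = (−1)^{n − #cycles} = (−1)^{143−6} = (−1)^137 = -1.
The Jacobi symbol (80|143) = -1 (Zolotarev) agrees.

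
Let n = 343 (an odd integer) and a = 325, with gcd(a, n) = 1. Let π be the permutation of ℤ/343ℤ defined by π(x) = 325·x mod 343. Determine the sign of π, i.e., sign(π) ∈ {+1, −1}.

-1

Trace 18: π^k(18) = [18, 19, 1, 325, 324, 342] for k=0..5.
Cycle type of π: 6×57 + 1; total 58 cycles.
With 58 cycles on 343 points, sign = (−1)^{343−58} = -1.
(325|343)_J = -1 (Zolotarev's lemma cross-check).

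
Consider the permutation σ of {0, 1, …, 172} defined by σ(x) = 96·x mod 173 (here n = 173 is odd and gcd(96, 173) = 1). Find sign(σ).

+1

Trace 16: π^k(16) = [16, 152, 60, 51, 52, 148, 22] for k=0..6.
π_96 has 5 disjoint cycles with lengths [43, 43, 43, 43, 1] on {0,…,172}.
n − c = 173 − 5 = 168; sign = (−1)^168 = +1.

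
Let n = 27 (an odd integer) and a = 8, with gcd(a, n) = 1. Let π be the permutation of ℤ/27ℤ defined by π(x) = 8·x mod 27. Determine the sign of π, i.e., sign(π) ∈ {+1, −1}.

Start at x=26: 26 → 19 → 17 → 1 → 8 → 10 → 26 (one orbit).
8 cycles of lengths [6, 6, 6, 2, 2, 2, 2, 1].
Σ(ℓ_i−1) = 27−8 = 19; sign = (−1)^19 = -1.
The Jacobi symbol (8|27) = -1 (Zolotarev) agrees.

-1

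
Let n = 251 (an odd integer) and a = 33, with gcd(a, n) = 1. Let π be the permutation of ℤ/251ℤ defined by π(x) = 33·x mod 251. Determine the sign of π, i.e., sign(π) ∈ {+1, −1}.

Orbit of 30 under x↦33x: [30, 237, 40, 65, 137, 3, 99]… (length divides ord_251(33)).
Cycle lengths of π_33 on ℤ/251ℤ: [250, 1]; 2 cycles in total.
Σ(ℓ_i−1) = 251−2 = 249; sign = (−1)^249 = -1.

-1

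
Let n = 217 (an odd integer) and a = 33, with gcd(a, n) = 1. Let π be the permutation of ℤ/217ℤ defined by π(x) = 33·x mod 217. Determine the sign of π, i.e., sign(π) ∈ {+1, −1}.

-1

Orbit of 64 under x↦33x: [64, 159, 39, 202, 156, 157, 190]… (length divides ord_217(33)).
π_33 has 14 disjoint cycles with lengths [30, 30, 30, 30, 30, 30, 6, 5, 5, 5, 5, 5, 5, 1] on {0,…,216}.
n − c = 217 − 14 = 203; sign = (−1)^203 = -1.
Zolotarev: (33|217) = -1, matching the cycle-count sign.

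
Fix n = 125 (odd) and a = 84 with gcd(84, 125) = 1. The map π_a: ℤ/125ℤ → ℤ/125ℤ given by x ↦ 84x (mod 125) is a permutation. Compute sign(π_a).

Start at x=44: 44 → 71 → 89 → 101 → 109 → 31 → 104 → … (one orbit).
π_84 has 7 disjoint cycles with lengths [50, 50, 10, 10, 2, 2, 1] on {0,…,124}.
125 − 7 = 118 transpositions; sign(π) = (−1)^118 = +1.
Via Zolotarev, sign(π_{84}) = (84|125) = +1.

+1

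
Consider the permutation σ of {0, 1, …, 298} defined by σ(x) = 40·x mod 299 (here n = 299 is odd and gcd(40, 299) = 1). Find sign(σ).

Orbit of 170 under x↦40x: [170, 222, 209, 287, 118, 235, 131]… (length divides ord_299(40)).
The orbit structure of x ↦ 40x mod 299: 26 orbits of sizes [22, 22, 22, 22, 22, 22, 22, 22, 22, 22, 22, 22, 22, 1, 1, 1, 1, 1, 1, 1, 1, 1, 1, 1, 1, 1].
299 − 26 = 273 transpositions; sign(π) = (−1)^273 = -1.
The Jacobi symbol (40|299) = -1 (Zolotarev) agrees.

-1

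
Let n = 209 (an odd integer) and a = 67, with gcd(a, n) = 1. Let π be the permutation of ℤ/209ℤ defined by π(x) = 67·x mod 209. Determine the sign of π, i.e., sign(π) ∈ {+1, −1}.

Trace 1: π^k(1) = [1, 67, 100, 12, 177, 155, 144] for k=0..6.
π_67 has 22 disjoint cycles with lengths [18, 18, 18, 18, 18, 18, 18, 18, 18, 18, 18, 1, 1, 1, 1, 1, 1, 1, 1, 1, 1, 1] on {0,…,208}.
Σ(ℓ_i−1) = 209−22 = 187; sign = (−1)^187 = -1.

-1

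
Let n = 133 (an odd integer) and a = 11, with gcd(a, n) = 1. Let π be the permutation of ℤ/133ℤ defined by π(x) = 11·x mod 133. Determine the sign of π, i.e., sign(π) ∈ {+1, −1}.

Start at x=1: 1 → 11 → 121 → 1 (one orbit).
π_11 has 45 disjoint cycles with lengths [3, 3, 3, 3, 3, 3, 3, 3, 3, 3, 3, 3, 3, 3, 3, 3, 3, 3, 3, 3, 3, 3, 3, 3, 3, 3, 3, 3, 3, 3, 3, 3, 3, 3, 3, 3, 3, 3, 3, 3, 3, 3, 3, 3, 1] on {0,…,132}.
With 45 cycles on 133 points, sign = (−1)^{133−45} = +1.

+1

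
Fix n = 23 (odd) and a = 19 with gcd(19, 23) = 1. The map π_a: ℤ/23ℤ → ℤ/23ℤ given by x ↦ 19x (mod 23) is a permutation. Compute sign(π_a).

Trace 22: π^k(22) = [22, 4, 7, 18, 20, 12, 21] for k=0..6.
2 cycles of lengths [22, 1].
2 cycles on 23: each ℓ→(−1)^(ℓ−1), product (−1)^21 = -1.
Via Zolotarev, sign(π_{19}) = (19|23) = -1.

-1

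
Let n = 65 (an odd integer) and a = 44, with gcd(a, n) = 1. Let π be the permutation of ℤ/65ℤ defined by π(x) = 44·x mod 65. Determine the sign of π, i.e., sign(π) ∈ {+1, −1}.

-1

Trace 1: π^k(1) = [1, 44, 51, 34] for k=0..3.
π_44 has 18 disjoint cycles with lengths [4, 4, 4, 4, 4, 4, 4, 4, 4, 4, 4, 4, 4, 4, 4, 2, 2, 1] on {0,…,64}.
65 − 18 = 47 transpositions; sign(π) = (−1)^47 = -1.
(44|65)_J = -1 (Zolotarev's lemma cross-check).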